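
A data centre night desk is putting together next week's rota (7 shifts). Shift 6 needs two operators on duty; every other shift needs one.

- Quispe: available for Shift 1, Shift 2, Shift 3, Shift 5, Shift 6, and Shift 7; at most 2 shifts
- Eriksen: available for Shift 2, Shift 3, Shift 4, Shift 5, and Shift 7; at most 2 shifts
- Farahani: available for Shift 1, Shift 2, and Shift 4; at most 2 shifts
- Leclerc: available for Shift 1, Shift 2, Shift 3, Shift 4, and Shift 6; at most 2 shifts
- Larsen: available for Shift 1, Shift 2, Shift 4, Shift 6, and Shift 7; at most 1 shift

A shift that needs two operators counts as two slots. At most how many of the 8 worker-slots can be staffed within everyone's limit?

8

Total capacity across all operators is 2+2+2+2+1 = 9, and 8 slots are needed, so at most 8 can be filled.
An assignment achieving 8: Shift 1→Farahani, Shift 2→Farahani, Shift 3→Quispe, Shift 4→Eriksen, Shift 5→Quispe, Shift 6→Leclerc+Larsen, Shift 7→Eriksen.
Loads: Quispe 2/2, Eriksen 2/2, Farahani 2/2, Leclerc 1/2, Larsen 1/1.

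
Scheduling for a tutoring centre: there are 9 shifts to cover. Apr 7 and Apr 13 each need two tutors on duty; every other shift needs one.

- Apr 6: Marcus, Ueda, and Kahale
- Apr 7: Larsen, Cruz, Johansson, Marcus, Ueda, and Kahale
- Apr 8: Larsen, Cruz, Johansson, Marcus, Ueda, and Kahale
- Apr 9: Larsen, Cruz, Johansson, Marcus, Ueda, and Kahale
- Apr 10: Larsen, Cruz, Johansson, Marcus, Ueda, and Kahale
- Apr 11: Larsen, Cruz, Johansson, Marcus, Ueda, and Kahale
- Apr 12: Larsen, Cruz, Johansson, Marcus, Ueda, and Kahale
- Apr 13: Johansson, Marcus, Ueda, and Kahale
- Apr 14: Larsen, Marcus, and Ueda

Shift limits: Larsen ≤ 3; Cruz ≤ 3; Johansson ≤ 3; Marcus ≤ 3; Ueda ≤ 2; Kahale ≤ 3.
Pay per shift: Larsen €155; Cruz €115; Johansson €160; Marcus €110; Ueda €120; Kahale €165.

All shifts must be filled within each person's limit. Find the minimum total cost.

Picking the cheapest available tutor for each shift independently would cost €1225, but that ignores the shift limits.
An optimal schedule: Apr 6→Marcus, Apr 7→Ueda+Larsen, Apr 8→Cruz, Apr 9→Cruz, Apr 10→Cruz, Apr 11→Larsen, Apr 12→Larsen, Apr 13→Marcus+Ueda, Apr 14→Marcus.
Total: 110 + 120 + 155 + 115 + 115 + 115 + 155 + 155 + 110 + 120 + 110 = €1380.

€1380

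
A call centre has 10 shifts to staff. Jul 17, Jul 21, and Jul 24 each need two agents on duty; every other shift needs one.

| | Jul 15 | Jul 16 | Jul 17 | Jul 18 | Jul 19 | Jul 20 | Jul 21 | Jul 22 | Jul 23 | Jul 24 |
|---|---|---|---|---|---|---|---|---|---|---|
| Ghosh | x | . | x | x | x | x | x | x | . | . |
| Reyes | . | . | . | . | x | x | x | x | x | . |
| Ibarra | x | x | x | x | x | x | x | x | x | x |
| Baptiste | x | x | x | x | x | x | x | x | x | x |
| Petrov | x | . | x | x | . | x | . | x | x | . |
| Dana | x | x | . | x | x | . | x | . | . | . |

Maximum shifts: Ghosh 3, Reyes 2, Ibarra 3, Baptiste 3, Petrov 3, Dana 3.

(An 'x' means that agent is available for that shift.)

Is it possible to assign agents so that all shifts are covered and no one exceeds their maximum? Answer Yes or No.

Yes

Jul 24 can only be covered by Ibarra and Baptiste, so that assignment is forced.
One valid schedule: Jul 15→Ghosh, Jul 16→Ibarra, Jul 17→Baptiste+Petrov, Jul 18→Ghosh, Jul 19→Ghosh, Jul 20→Reyes, Jul 21→Baptiste+Dana, Jul 22→Ibarra, Jul 23→Reyes, Jul 24→Ibarra+Baptiste.
Loads: Ghosh 3/3, Reyes 2/2, Ibarra 3/3, Baptiste 3/3, Petrov 1/3, Dana 1/3 — all within limits.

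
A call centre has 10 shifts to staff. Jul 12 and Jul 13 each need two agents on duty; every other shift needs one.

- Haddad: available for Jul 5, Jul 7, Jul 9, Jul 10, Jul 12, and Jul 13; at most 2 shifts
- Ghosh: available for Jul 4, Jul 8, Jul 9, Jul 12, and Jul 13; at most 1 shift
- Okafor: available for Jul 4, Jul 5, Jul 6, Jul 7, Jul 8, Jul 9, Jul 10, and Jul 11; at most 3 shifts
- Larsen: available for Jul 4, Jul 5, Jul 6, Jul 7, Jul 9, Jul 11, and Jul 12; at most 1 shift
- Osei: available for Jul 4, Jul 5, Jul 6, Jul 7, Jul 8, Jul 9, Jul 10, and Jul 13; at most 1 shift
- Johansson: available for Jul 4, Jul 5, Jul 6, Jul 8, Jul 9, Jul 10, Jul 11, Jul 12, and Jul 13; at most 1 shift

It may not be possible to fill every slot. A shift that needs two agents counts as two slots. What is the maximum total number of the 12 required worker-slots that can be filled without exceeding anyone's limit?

Total capacity across all agents is 2+1+3+1+1+1 = 9, and 12 slots are needed, so at most 9 can be filled.
An assignment achieving 9: Jul 4→Okafor, Jul 6→Okafor, Jul 7→Haddad, Jul 8→Ghosh, Jul 10→Haddad, Jul 11→Okafor, Jul 12→Larsen+Johansson, Jul 13→Osei.
Loads: Haddad 2/2, Ghosh 1/1, Okafor 3/3, Larsen 1/1, Osei 1/1, Johansson 1/1.

9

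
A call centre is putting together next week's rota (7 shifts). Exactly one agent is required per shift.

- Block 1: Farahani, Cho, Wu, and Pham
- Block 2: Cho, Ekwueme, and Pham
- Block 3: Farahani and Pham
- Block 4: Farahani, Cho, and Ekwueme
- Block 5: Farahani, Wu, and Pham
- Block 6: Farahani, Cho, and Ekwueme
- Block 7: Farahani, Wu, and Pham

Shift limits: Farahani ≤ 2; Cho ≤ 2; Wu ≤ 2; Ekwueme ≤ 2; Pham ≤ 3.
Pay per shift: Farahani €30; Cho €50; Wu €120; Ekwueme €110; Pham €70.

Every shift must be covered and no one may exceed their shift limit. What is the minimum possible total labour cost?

€370

Picking the cheapest available agent for each shift independently would cost €230, but that ignores the shift limits.
An optimal schedule: Block 1→Pham, Block 2→Cho, Block 3→Farahani, Block 4→Farahani, Block 5→Pham, Block 6→Cho, Block 7→Pham.
Total: 70 + 50 + 30 + 30 + 70 + 50 + 70 = €370.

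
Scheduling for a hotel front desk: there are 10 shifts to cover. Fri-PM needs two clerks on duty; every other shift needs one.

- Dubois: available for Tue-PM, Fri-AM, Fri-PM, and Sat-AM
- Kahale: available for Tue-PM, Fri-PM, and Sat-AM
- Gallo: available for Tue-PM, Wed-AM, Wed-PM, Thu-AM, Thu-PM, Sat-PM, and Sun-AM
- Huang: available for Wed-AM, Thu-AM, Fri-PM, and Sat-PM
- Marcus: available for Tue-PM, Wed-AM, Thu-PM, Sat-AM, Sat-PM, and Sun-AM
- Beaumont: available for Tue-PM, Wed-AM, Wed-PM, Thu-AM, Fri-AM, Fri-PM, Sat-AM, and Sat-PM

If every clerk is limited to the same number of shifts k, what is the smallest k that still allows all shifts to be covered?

2

With 6 clerks and 11 worker-slots to fill, someone must work at least ⌈11/6⌉ = 2 shifts, so k ≥ 2.
k = 2 works: Tue-PM→Kahale, Wed-AM→Huang, Wed-PM→Gallo, Thu-AM→Huang, Thu-PM→Gallo, Fri-AM→Dubois, Fri-PM→Kahale+Beaumont, Sat-AM→Dubois, Sat-PM→Marcus, Sun-AM→Marcus.
Loads: Dubois 2, Kahale 2, Gallo 2, Huang 2, Marcus 2, Beaumont 1 — all ≤ 2.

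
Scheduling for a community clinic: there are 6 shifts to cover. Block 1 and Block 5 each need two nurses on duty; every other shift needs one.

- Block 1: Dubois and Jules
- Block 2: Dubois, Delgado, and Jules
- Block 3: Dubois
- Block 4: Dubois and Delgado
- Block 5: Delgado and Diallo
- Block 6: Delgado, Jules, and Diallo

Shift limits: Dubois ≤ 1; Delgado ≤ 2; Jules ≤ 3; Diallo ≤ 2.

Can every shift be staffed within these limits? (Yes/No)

Total capacity is 8 and 8 slots are needed, so capacity alone doesn't rule it out.
Shifts {Block 1, Block 3} need 3 worker-slots in total, but the nurses available for any of those shifts (Dubois and Jules) can supply at most 2 among them. So no valid schedule exists.

No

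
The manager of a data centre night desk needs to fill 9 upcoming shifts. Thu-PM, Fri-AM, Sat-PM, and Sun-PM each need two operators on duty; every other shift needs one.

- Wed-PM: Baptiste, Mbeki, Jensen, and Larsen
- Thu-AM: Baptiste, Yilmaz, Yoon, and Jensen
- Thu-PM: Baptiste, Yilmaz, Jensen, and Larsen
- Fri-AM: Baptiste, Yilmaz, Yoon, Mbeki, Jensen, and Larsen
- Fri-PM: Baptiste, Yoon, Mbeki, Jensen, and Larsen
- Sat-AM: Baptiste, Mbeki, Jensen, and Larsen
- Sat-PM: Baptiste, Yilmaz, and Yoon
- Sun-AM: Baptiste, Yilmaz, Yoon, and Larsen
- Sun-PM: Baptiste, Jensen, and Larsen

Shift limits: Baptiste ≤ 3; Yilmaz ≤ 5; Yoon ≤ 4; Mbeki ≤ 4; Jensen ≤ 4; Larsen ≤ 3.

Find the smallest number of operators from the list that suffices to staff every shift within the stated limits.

13 slots to fill and no one can take more than 5, so at least ⌈13/5⌉ = 3 operators are needed.
No set of 3 operators can cover every shift (each such set leaves at least one shift with no one available or exceeds a cap).
Baptiste, Yilmaz, Yoon, and Jensen alone can cover everything: Wed-PM→Baptiste, Thu-AM→Yilmaz, Thu-PM→Yilmaz+Jensen, Fri-AM→Yilmaz+Yoon, Fri-PM→Yoon, Sat-AM→Baptiste, Sat-PM→Yilmaz+Yoon, Sun-AM→Yilmaz, Sun-PM→Baptiste+Jensen.

4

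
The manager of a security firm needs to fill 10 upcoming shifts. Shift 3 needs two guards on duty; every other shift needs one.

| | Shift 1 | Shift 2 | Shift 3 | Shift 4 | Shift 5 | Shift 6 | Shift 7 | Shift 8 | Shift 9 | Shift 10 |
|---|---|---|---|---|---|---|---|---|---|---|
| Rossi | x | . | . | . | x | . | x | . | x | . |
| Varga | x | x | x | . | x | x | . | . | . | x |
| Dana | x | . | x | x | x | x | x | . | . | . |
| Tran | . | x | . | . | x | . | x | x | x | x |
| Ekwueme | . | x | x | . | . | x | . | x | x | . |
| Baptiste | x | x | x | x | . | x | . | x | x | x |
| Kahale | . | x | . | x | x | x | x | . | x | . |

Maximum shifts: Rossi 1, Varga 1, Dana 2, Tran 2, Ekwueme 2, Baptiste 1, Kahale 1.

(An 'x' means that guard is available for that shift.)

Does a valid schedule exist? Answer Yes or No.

Total capacity is 1+1+2+2+2+1+1 = 10 but 11 worker-slots are needed — infeasible.

No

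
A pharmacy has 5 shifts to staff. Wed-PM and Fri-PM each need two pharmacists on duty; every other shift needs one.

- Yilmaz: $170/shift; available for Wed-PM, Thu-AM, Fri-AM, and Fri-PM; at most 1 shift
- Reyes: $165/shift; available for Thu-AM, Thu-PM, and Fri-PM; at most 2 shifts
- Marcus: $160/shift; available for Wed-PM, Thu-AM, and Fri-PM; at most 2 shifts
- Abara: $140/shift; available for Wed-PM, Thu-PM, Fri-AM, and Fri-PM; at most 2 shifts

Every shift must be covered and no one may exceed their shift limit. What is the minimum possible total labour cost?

$1100

Picking the cheapest available pharmacist for each shift independently would cost $1040, but that ignores the shift limits.
An optimal schedule: Wed-PM→Marcus+Abara, Thu-AM→Reyes, Thu-PM→Reyes, Fri-AM→Yilmaz, Fri-PM→Marcus+Abara.
Total: 160 + 140 + 165 + 165 + 170 + 160 + 140 = $1100.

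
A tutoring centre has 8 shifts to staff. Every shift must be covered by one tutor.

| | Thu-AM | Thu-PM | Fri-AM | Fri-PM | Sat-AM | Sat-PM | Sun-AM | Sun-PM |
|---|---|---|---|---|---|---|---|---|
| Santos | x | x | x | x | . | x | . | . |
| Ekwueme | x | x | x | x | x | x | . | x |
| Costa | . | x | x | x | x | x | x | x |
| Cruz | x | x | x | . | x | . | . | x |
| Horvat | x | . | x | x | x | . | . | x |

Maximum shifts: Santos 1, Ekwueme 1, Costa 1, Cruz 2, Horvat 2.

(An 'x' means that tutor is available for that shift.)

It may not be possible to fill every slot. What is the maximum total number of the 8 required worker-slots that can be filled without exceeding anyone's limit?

Total capacity across all tutors is 1+1+1+2+2 = 7, and 8 slots are needed, so at most 7 can be filled.
An assignment achieving 7: Thu-AM→Ekwueme, Thu-PM→Cruz, Fri-PM→Horvat, Sat-AM→Cruz, Sat-PM→Santos, Sun-AM→Costa, Sun-PM→Horvat.
Loads: Santos 1/1, Ekwueme 1/1, Costa 1/1, Cruz 2/2, Horvat 2/2.

7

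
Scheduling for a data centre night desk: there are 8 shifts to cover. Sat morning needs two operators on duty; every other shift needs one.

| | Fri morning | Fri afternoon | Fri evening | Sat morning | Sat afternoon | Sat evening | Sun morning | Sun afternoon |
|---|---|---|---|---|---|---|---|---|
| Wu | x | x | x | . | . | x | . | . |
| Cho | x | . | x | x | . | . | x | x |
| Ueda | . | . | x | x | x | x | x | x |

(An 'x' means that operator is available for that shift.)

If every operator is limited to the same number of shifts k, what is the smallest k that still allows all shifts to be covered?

With 3 operators and 9 worker-slots to fill, someone must work at least ⌈9/3⌉ = 3 shifts, so k ≥ 3.
k = 3 works: Fri morning→Wu, Fri afternoon→Wu, Fri evening→Ueda, Sat morning→Cho+Ueda, Sat afternoon→Ueda, Sat evening→Wu, Sun morning→Cho, Sun afternoon→Cho.
Loads: Wu 3, Cho 3, Ueda 3 — all ≤ 3.

3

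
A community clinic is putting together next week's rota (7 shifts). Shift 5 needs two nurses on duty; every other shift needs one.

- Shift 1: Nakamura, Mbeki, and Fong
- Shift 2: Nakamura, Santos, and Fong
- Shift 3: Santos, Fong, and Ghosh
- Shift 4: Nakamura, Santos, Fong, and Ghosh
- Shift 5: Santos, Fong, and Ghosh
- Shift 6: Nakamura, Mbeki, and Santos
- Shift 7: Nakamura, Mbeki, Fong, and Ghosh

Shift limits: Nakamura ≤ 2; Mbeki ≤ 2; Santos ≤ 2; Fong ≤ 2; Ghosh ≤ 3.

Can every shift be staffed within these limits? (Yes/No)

One valid schedule: Shift 1→Nakamura, Shift 2→Nakamura, Shift 3→Santos, Shift 4→Fong, Shift 5→Santos+Fong, Shift 6→Mbeki, Shift 7→Mbeki.
Loads: Nakamura 2/2, Mbeki 2/2, Santos 2/2, Fong 2/2, Ghosh 0/3 — all within limits.

Yes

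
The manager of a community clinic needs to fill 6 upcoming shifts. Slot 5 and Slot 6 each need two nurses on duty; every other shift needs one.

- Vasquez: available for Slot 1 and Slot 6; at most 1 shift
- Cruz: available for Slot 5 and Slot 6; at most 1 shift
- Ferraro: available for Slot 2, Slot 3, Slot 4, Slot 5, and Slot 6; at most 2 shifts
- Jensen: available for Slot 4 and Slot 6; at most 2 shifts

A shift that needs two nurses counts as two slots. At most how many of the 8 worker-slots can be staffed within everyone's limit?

Total capacity across all nurses is 1+1+2+2 = 6, and 8 slots are needed, so at most 6 can be filled.
An assignment achieving 6: Slot 1→Vasquez, Slot 2→Ferraro, Slot 3→Ferraro, Slot 4→Jensen, Slot 5→Cruz, Slot 6→Jensen.
Loads: Vasquez 1/1, Cruz 1/1, Ferraro 2/2, Jensen 2/2.

6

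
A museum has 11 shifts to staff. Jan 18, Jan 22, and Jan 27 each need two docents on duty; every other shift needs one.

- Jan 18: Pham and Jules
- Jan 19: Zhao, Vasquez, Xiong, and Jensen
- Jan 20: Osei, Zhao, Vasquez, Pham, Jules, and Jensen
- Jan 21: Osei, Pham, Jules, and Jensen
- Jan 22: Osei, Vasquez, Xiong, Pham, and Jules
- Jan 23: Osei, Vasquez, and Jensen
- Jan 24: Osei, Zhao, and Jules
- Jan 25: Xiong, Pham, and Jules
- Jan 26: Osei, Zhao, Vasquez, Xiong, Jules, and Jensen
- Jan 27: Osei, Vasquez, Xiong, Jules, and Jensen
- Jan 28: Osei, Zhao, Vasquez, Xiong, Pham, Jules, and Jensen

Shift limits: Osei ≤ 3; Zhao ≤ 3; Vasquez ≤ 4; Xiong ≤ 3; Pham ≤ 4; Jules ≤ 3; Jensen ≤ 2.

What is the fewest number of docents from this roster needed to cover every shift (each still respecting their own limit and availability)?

14 slots to fill and no one can take more than 4, so at least ⌈14/4⌉ = 4 docents are needed.
Osei, Vasquez, Pham, and Jules alone can cover everything: Jan 18→Pham+Jules, Jan 19→Vasquez, Jan 20→Vasquez, Jan 21→Osei, Jan 22→Pham+Jules, Jan 23→Osei, Jan 24→Osei, Jan 25→Pham, Jan 26→Vasquez, Jan 27→Vasquez+Jules, Jan 28→Pham.

4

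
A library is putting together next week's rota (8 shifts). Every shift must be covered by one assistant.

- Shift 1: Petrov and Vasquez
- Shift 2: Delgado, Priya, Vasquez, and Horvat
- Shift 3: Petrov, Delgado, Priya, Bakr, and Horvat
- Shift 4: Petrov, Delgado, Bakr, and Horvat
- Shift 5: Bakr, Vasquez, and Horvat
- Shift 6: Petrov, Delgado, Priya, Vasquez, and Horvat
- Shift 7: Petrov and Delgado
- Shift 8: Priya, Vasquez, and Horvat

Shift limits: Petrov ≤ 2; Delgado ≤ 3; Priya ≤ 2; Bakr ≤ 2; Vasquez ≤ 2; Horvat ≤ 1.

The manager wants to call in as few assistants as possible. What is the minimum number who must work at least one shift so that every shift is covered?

4

8 slots to fill and no one can take more than 3, so at least ⌈8/3⌉ = 3 assistants are needed.
Any 3 assistants together have capacity at most 3+2+2 = 7 < 8 slots, so 3 can never suffice.
Petrov, Delgado, Priya, and Bakr alone can cover everything: Shift 1→Petrov, Shift 2→Delgado, Shift 3→Priya, Shift 4→Delgado, Shift 5→Bakr, Shift 6→Delgado, Shift 7→Petrov, Shift 8→Priya.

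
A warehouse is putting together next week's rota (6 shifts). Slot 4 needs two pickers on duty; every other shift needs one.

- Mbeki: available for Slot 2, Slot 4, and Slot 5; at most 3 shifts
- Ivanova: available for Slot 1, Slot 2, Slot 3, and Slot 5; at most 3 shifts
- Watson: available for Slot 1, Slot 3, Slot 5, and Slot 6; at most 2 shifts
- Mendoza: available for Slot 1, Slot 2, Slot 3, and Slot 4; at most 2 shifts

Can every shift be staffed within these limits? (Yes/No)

Slot 4 can only be covered by Mbeki and Mendoza, so that assignment is forced.
Slot 6 can only be covered by Watson, so that assignment is forced.
One valid schedule: Slot 1→Ivanova, Slot 2→Mbeki, Slot 3→Ivanova, Slot 4→Mbeki+Mendoza, Slot 5→Mbeki, Slot 6→Watson.
Loads: Mbeki 3/3, Ivanova 2/3, Watson 1/2, Mendoza 1/2 — all within limits.

Yes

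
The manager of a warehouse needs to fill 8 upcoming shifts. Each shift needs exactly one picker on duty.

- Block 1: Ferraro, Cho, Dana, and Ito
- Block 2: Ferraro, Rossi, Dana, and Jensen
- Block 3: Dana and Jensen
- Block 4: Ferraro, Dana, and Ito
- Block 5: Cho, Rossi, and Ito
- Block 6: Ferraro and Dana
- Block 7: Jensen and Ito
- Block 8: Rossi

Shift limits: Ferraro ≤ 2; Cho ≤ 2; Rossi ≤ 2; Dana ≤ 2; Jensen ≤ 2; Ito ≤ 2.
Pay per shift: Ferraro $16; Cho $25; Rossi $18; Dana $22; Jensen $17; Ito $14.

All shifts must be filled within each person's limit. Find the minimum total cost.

Block 8 can only be covered by Rossi, so that assignment is forced.
Picking the cheapest available picker for each shift independently would cost $123, but that ignores the shift limits.
An optimal schedule: Block 1→Ferraro, Block 2→Jensen, Block 3→Jensen, Block 4→Ito, Block 5→Rossi, Block 6→Ferraro, Block 7→Ito, Block 8→Rossi.
Total: 16 + 17 + 17 + 14 + 18 + 16 + 14 + 18 = $130.

$130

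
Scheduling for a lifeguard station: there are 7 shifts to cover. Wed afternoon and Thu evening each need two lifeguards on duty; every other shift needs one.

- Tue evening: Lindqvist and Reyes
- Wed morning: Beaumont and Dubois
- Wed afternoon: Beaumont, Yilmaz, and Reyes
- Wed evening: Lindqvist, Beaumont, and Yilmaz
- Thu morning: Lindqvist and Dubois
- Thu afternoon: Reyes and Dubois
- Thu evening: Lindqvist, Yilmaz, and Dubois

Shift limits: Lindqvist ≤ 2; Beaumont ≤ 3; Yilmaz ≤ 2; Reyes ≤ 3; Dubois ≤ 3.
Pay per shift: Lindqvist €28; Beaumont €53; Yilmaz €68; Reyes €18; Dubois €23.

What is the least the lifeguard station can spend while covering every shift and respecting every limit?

Picking the cheapest available lifeguard for each shift independently would cost €232, and that bound is achievable.
An optimal schedule: Tue evening→Reyes, Wed morning→Dubois, Wed afternoon→Reyes+Beaumont, Wed evening→Lindqvist, Thu morning→Dubois, Thu afternoon→Reyes, Thu evening→Dubois+Lindqvist.
Total: 18 + 23 + 18 + 53 + 28 + 23 + 18 + 23 + 28 = €232.

€232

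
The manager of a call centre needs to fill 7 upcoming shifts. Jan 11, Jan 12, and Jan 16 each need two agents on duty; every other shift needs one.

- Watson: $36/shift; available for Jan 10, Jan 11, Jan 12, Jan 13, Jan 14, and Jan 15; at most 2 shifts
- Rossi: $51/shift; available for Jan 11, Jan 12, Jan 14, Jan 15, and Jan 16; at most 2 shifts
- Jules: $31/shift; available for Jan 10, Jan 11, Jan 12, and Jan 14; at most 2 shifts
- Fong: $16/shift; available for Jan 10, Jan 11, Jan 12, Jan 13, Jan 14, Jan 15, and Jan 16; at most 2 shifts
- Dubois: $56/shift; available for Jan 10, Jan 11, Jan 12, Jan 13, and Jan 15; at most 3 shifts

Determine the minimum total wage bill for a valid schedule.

Jan 16 can only be covered by Rossi and Fong, so that assignment is forced.
Picking the cheapest available agent for each shift independently would cost $225, but that ignores the shift limits.
An optimal schedule: Jan 10→Watson, Jan 11→Jules+Dubois, Jan 12→Jules+Dubois, Jan 13→Watson, Jan 14→Rossi, Jan 15→Fong, Jan 16→Rossi+Fong.
Total: 36 + 31 + 56 + 31 + 56 + 36 + 51 + 16 + 51 + 16 = $380.

$380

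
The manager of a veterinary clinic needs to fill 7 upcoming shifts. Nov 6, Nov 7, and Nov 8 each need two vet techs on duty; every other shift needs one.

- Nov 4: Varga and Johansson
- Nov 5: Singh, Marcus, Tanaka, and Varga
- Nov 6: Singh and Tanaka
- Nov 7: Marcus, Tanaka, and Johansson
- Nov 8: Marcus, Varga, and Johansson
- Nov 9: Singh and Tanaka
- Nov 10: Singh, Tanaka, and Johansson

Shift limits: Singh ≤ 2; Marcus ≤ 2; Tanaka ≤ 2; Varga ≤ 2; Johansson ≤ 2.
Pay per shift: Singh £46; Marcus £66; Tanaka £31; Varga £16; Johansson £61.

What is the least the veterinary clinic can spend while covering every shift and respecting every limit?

Nov 6 can only be covered by Singh and Tanaka, so that assignment is forced.
Picking the cheapest available vet tech for each shift independently would cost £340, but that ignores the shift limits.
An optimal schedule: Nov 4→Varga, Nov 5→Varga, Nov 6→Singh+Tanaka, Nov 7→Marcus+Tanaka, Nov 8→Marcus+Johansson, Nov 9→Singh, Nov 10→Johansson.
Total: 16 + 16 + 46 + 31 + 66 + 31 + 66 + 61 + 46 + 61 = £440.

£440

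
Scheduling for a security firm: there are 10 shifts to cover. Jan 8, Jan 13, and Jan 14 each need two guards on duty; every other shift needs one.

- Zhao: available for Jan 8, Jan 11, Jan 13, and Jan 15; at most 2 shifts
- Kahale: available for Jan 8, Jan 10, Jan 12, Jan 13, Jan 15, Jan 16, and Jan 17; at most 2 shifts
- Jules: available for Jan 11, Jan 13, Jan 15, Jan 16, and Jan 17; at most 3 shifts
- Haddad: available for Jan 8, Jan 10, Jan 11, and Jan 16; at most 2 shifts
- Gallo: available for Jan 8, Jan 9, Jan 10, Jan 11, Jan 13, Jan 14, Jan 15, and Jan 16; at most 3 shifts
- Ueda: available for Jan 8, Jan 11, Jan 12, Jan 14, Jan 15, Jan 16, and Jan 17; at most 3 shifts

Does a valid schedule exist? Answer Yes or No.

Yes

Jan 9 can only be covered by Gallo, so that assignment is forced.
Jan 14 can only be covered by Gallo and Ueda, so that assignment is forced.
One valid schedule: Jan 8→Haddad+Ueda, Jan 9→Gallo, Jan 10→Kahale, Jan 11→Zhao, Jan 12→Kahale, Jan 13→Jules+Gallo, Jan 14→Gallo+Ueda, Jan 15→Zhao, Jan 16→Jules, Jan 17→Jules.
Loads: Zhao 2/2, Kahale 2/2, Jules 3/3, Haddad 1/2, Gallo 3/3, Ueda 2/3 — all within limits.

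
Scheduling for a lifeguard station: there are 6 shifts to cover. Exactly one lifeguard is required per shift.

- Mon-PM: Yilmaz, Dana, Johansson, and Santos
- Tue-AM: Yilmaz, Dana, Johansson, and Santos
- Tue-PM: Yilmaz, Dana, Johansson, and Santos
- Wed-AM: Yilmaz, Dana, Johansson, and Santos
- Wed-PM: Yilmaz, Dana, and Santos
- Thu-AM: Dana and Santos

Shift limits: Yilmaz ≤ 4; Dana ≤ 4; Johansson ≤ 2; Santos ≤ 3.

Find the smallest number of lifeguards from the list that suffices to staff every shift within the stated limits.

6 slots to fill and no one can take more than 4, so at least ⌈6/4⌉ = 2 lifeguards are needed.
Yilmaz and Dana alone can cover everything: Mon-PM→Yilmaz, Tue-AM→Yilmaz, Tue-PM→Yilmaz, Wed-AM→Yilmaz, Wed-PM→Dana, Thu-AM→Dana.

2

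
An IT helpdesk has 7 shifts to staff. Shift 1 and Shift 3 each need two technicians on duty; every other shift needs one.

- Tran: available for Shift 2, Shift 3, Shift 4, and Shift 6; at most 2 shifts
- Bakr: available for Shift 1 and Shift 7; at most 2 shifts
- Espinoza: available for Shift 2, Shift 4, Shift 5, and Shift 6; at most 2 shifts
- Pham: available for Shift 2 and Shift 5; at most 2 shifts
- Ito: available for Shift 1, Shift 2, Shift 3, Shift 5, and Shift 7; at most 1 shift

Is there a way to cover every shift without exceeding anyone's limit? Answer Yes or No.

No

Total capacity is 9 and 9 slots are needed, so capacity alone doesn't rule it out.
Shifts {Shift 1, Shift 3} need 4 worker-slots in total, but the technicians available for any of those shifts (Tran, Bakr, and Ito) can supply at most 3 among them. So no valid schedule exists.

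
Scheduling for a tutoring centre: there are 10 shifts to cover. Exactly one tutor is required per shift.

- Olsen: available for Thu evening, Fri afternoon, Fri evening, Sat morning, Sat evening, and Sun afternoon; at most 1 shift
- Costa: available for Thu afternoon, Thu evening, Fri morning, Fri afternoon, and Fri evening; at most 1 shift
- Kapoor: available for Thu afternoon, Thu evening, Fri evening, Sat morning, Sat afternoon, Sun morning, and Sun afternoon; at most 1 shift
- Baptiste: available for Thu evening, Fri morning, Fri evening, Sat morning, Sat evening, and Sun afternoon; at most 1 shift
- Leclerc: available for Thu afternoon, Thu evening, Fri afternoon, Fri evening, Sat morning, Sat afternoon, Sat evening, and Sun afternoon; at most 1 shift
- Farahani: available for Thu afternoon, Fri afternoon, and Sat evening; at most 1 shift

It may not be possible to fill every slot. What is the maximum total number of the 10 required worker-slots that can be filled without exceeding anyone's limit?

Total capacity across all tutors is 1+1+1+1+1+1 = 6, and 10 slots are needed, so at most 6 can be filled.
An assignment achieving 6: Thu afternoon→Farahani, Fri morning→Costa, Fri afternoon→Olsen, Sat morning→Baptiste, Sat afternoon→Leclerc, Sun morning→Kapoor.
Loads: Olsen 1/1, Costa 1/1, Kapoor 1/1, Baptiste 1/1, Leclerc 1/1, Farahani 1/1.

6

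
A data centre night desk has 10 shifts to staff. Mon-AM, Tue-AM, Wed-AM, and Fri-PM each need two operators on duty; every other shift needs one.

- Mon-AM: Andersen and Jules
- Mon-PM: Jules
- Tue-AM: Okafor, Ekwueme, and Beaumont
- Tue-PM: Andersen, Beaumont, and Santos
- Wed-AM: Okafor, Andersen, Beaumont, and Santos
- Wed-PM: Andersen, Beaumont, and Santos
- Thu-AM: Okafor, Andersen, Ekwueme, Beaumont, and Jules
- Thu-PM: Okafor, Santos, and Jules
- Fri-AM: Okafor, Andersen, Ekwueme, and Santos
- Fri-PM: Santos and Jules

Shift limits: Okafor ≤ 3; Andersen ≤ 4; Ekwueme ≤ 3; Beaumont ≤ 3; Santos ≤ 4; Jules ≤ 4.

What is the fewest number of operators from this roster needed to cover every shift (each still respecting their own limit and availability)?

5

14 slots to fill and no one can take more than 4, so at least ⌈14/4⌉ = 4 operators are needed.
Shifts {Mon-AM, Tue-AM, Fri-PM} need 6 slots, but among the operators available for them (Okafor, Andersen, Ekwueme, Beaumont, Santos, and Jules) any 4 together supply at most 5. So 4 operators are not enough.
Okafor, Andersen, Ekwueme, Santos, and Jules alone can cover everything: Mon-AM→Andersen+Jules, Mon-PM→Jules, Tue-AM→Okafor+Ekwueme, Tue-PM→Andersen, Wed-AM→Okafor+Andersen, Wed-PM→Andersen, Thu-AM→Ekwueme, Thu-PM→Okafor, Fri-AM→Ekwueme, Fri-PM→Santos+Jules.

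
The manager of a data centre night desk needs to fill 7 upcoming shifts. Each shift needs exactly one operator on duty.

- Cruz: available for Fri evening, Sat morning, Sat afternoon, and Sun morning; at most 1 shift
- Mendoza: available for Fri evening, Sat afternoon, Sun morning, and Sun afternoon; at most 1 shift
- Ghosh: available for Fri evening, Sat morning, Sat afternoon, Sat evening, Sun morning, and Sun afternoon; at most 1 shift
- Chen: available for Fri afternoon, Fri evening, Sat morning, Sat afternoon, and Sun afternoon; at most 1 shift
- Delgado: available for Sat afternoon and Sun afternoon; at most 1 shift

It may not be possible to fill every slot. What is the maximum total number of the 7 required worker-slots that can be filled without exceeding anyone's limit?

Total capacity across all operators is 1+1+1+1+1 = 5, and 7 slots are needed, so at most 5 can be filled.
An assignment achieving 5: Fri afternoon→Chen, Sat morning→Cruz, Sat evening→Ghosh, Sun morning→Mendoza, Sun afternoon→Delgado.
Loads: Cruz 1/1, Mendoza 1/1, Ghosh 1/1, Chen 1/1, Delgado 1/1.

5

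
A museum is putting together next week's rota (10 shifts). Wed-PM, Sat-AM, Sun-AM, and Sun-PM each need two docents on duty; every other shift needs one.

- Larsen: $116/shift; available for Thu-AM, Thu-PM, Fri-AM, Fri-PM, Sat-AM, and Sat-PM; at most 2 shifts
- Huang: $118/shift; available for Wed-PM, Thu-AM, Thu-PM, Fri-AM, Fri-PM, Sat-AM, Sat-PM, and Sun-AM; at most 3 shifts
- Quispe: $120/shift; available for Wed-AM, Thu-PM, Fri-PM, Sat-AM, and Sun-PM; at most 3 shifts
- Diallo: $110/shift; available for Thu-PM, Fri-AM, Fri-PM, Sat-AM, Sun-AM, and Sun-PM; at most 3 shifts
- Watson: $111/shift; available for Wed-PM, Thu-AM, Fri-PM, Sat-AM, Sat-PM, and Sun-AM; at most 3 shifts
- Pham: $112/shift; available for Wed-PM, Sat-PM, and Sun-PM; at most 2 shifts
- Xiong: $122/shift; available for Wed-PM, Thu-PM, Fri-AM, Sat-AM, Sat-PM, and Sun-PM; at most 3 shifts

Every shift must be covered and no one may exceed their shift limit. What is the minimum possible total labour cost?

$1593

Wed-AM can only be covered by Quispe, so that assignment is forced.
Picking the cheapest available docent for each shift independently would cost $1559, but that ignores the shift limits.
An optimal schedule: Wed-AM→Quispe, Wed-PM→Pham+Huang, Thu-AM→Watson, Thu-PM→Larsen, Fri-AM→Diallo, Fri-PM→Watson, Sat-AM→Larsen+Huang, Sat-PM→Huang, Sun-AM→Diallo+Watson, Sun-PM→Diallo+Pham.
Total: 120 + 112 + 118 + 111 + 116 + 110 + 111 + 116 + 118 + 118 + 110 + 111 + 110 + 112 = $1593.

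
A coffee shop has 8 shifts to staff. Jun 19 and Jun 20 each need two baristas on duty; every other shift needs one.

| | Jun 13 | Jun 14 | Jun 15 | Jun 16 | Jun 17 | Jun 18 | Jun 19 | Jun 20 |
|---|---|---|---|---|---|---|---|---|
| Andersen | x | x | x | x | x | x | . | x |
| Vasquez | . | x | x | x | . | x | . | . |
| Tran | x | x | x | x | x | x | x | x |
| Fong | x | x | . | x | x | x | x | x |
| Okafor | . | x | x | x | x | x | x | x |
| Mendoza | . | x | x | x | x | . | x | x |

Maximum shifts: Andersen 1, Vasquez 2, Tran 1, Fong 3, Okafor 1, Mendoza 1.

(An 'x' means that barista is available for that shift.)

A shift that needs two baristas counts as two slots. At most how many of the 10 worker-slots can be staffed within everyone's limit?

9

Total capacity across all baristas is 1+2+1+3+1+1 = 9, and 10 slots are needed, so at most 9 can be filled.
An assignment achieving 9: Jun 13→Andersen, Jun 14→Mendoza, Jun 15→Vasquez, Jun 17→Fong, Jun 18→Vasquez, Jun 19→Tran+Fong, Jun 20→Fong+Okafor.
Loads: Andersen 1/1, Vasquez 2/2, Tran 1/1, Fong 3/3, Okafor 1/1, Mendoza 1/1.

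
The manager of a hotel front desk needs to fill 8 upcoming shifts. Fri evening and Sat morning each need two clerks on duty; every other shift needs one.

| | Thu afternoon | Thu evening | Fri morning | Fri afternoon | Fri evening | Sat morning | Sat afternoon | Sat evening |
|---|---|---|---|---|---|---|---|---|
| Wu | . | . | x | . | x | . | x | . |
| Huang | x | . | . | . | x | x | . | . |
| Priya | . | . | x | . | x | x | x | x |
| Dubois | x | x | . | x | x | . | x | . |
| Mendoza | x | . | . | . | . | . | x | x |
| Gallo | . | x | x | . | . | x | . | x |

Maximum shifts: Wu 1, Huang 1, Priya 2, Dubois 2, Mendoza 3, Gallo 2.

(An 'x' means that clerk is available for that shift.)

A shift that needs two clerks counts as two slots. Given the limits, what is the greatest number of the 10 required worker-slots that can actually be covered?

10

Total capacity across all clerks is 1+1+2+2+3+2 = 11, and 10 slots are needed, so at most 10 can be filled.
An assignment achieving 10: Thu afternoon→Huang, Thu evening→Dubois, Fri morning→Gallo, Fri afternoon→Dubois, Fri evening→Wu+Priya, Sat morning→Priya+Gallo, Sat afternoon→Mendoza, Sat evening→Mendoza.
Loads: Wu 1/1, Huang 1/1, Priya 2/2, Dubois 2/2, Mendoza 2/3, Gallo 2/2.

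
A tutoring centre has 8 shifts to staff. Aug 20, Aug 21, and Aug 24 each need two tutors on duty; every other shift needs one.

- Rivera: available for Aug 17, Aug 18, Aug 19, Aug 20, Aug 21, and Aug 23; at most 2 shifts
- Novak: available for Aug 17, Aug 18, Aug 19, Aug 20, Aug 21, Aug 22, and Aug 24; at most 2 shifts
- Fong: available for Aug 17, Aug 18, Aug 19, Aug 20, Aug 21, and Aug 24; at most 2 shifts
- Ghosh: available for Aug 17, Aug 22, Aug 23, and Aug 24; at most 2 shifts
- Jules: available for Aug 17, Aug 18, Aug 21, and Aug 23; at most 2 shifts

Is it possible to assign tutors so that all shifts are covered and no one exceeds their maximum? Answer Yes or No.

No

Total capacity is 2+2+2+2+2 = 10 but 11 worker-slots are needed — infeasible.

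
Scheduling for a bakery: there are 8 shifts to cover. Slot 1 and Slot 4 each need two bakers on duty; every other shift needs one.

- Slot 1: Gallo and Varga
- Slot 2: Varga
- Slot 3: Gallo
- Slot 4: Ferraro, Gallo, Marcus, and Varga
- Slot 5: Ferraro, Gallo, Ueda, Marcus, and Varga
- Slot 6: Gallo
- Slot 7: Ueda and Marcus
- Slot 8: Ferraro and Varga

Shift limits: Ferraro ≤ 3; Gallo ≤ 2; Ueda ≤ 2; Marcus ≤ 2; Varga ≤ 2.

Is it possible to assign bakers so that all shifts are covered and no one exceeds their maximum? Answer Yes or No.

Total capacity is 11 and 10 slots are needed, so capacity alone doesn't rule it out.
Shifts {Slot 1, Slot 3, Slot 6} need 4 worker-slots in total, but the bakers available for any of those shifts (Gallo and Varga) can supply at most 3 among them. So no valid schedule exists.

No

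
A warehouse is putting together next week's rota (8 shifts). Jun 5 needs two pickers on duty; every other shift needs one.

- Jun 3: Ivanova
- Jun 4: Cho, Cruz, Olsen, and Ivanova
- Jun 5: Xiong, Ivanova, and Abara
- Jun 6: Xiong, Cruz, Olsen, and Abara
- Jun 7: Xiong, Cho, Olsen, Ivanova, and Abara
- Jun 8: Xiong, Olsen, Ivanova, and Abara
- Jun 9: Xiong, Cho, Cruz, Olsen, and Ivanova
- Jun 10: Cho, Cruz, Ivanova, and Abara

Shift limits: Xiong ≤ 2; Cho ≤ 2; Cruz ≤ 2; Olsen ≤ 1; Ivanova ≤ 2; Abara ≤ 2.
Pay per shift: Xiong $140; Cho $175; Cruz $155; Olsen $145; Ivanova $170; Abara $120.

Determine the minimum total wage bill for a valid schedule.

$1315

Jun 3 can only be covered by Ivanova, so that assignment is forced.
Picking the cheapest available picker for each shift independently would cost $1195, but that ignores the shift limits.
An optimal schedule: Jun 3→Ivanova, Jun 4→Olsen, Jun 5→Abara+Xiong, Jun 6→Abara, Jun 7→Ivanova, Jun 8→Xiong, Jun 9→Cruz, Jun 10→Cruz.
Total: 170 + 145 + 120 + 140 + 120 + 170 + 140 + 155 + 155 = $1315.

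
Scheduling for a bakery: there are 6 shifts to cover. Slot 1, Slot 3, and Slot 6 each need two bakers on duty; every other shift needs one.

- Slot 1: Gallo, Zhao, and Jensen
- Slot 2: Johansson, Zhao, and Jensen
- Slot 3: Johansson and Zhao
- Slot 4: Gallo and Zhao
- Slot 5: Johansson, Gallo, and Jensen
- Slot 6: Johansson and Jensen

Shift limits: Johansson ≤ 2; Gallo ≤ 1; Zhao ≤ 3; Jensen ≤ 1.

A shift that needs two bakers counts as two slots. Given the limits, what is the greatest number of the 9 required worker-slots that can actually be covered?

Total capacity across all bakers is 2+1+3+1 = 7, and 9 slots are needed, so at most 7 can be filled.
An assignment achieving 7: Slot 1→Zhao, Slot 2→Zhao, Slot 3→Johansson+Zhao, Slot 4→Gallo, Slot 6→Johansson+Jensen.
Loads: Johansson 2/2, Gallo 1/1, Zhao 3/3, Jensen 1/1.

7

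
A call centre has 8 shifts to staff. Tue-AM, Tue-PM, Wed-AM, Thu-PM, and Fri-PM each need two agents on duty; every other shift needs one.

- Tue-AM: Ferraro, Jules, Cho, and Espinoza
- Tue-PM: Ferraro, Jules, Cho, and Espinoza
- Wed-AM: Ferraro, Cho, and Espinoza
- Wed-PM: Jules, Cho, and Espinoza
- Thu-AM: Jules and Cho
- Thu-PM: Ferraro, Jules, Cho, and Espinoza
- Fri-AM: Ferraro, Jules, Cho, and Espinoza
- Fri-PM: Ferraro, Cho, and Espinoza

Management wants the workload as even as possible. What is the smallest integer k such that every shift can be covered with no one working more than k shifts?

4

With 4 agents and 13 worker-slots to fill, someone must work at least ⌈13/4⌉ = 4 shifts, so k ≥ 4.
k = 4 works: Tue-AM→Ferraro+Jules, Tue-PM→Jules+Cho, Wed-AM→Ferraro+Cho, Wed-PM→Jules, Thu-AM→Jules, Thu-PM→Cho+Espinoza, Fri-AM→Ferraro, Fri-PM→Ferraro+Cho.
Loads: Ferraro 4, Jules 4, Cho 4, Espinoza 1 — all ≤ 4.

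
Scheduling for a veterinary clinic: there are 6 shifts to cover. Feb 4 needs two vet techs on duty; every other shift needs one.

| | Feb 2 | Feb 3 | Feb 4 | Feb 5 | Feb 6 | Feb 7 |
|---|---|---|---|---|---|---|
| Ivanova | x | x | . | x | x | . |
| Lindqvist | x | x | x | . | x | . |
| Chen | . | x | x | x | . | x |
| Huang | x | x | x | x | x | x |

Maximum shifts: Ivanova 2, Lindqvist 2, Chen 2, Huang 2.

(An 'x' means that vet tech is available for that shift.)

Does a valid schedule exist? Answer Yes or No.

One valid schedule: Feb 2→Ivanova, Feb 3→Huang, Feb 4→Lindqvist+Chen, Feb 5→Ivanova, Feb 6→Lindqvist, Feb 7→Chen.
Loads: Ivanova 2/2, Lindqvist 2/2, Chen 2/2, Huang 1/2 — all within limits.

Yes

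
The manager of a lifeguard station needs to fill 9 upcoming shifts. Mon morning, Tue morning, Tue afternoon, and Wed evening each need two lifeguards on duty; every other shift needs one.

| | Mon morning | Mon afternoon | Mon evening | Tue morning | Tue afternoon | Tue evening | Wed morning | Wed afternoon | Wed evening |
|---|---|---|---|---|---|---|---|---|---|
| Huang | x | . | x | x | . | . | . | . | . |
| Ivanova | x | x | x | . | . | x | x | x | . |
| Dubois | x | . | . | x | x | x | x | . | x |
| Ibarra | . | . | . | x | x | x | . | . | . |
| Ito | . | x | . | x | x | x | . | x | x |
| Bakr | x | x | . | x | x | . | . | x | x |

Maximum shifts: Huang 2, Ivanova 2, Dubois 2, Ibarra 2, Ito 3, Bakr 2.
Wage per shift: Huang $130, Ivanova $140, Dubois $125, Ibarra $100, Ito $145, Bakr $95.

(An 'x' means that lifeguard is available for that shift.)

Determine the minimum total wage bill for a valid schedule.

Picking the cheapest available lifeguard for each shift independently would cost $1375, but that ignores the shift limits.
An optimal schedule: Mon morning→Huang+Bakr, Mon afternoon→Ivanova, Mon evening→Huang, Tue morning→Ibarra+Bakr, Tue afternoon→Ibarra+Ito, Tue evening→Dubois, Wed morning→Ivanova, Wed afternoon→Ito, Wed evening→Dubois+Ito.
Total: 130 + 95 + 140 + 130 + 100 + 95 + 100 + 145 + 125 + 140 + 145 + 125 + 145 = $1615.

$1615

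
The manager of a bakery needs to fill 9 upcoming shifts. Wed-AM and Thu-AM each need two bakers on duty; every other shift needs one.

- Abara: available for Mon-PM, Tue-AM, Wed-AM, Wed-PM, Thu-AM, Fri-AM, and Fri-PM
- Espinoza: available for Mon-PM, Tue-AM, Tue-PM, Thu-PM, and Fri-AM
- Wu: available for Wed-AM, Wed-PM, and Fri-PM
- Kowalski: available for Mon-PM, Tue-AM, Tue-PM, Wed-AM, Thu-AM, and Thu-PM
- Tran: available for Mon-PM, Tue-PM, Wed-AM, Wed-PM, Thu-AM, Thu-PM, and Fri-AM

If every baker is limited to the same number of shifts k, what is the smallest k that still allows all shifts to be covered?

3

With 5 bakers and 11 worker-slots to fill, someone must work at least ⌈11/5⌉ = 3 shifts, so k ≥ 3.
k = 3 works: Mon-PM→Kowalski, Tue-AM→Abara, Tue-PM→Espinoza, Wed-AM→Wu+Kowalski, Wed-PM→Abara, Thu-AM→Kowalski+Tran, Thu-PM→Espinoza, Fri-AM→Espinoza, Fri-PM→Abara.
Loads: Abara 3, Espinoza 3, Wu 1, Kowalski 3, Tran 1 — all ≤ 3.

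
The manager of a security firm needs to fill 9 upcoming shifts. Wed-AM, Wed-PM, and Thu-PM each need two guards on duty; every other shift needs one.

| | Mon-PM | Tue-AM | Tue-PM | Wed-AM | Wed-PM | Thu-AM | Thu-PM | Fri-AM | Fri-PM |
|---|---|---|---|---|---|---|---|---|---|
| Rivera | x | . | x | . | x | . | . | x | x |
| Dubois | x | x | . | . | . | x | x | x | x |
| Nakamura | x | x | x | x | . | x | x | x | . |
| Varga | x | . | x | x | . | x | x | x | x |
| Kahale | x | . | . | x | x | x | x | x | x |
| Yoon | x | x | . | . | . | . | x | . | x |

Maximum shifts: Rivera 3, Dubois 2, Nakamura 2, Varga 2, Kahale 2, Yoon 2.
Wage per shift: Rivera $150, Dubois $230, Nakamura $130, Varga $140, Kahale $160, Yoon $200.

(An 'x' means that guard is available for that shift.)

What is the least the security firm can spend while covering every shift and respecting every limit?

$1940

Wed-PM can only be covered by Rivera and Kahale, so that assignment is forced.
Picking the cheapest available guard for each shift independently would cost $1640, but that ignores the shift limits.
An optimal schedule: Mon-PM→Yoon, Tue-AM→Nakamura, Tue-PM→Nakamura, Wed-AM→Varga+Kahale, Wed-PM→Rivera+Kahale, Thu-AM→Varga, Thu-PM→Yoon+Dubois, Fri-AM→Rivera, Fri-PM→Rivera.
Total: 200 + 130 + 130 + 140 + 160 + 150 + 160 + 140 + 200 + 230 + 150 + 150 = $1940.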